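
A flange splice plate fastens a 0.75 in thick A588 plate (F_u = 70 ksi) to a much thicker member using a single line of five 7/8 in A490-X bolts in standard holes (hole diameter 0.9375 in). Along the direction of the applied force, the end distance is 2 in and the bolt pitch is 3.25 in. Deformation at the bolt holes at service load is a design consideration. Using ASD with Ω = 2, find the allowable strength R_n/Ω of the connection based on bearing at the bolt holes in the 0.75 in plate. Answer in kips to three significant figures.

269 kips

Per bolt r_n = 1.2 l_c t F_u ≤ 2.4 d t F_u; upper limit = 2.4 × 0.875 × 0.75 × 70 = 110.3 kips.
Edge bolt: l_c = 2 − 0.9375/2 = 1.531 in → 1.2 × 1.531 × 0.75 × 70 = 96.47 → r_n = 96.47 kips.
Interior bolts: l_c = 3.25 − 0.9375 = 2.312 in → 1.2 × 2.312 × 0.75 × 70 = 145.7 → r_n = 110.3 kips.
R_n = 1 × 96.47 + 4 × 110.3 = 537.5 kips.
Allowable strength R_n/Ω = 537.5 / 2 = 269 kips.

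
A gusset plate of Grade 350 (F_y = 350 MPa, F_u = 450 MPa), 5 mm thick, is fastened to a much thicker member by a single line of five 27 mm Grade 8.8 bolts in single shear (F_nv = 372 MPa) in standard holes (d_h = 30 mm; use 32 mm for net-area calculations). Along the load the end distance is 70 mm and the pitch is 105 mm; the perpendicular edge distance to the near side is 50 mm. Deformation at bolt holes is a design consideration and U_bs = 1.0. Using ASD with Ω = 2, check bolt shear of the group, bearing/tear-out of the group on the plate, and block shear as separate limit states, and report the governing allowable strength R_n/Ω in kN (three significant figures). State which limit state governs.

Bolt shear: A_b = π·27²/4 = 572.6 mm²; R_n = 372 × 572.6 × 5 × 1 / 1000 = 1065 kN → 1065 / 2 = 532 kN.
Bearing: edge l_c = 55, r_n = 145.8 kN; interior l_c = 75, r_n = 145.8 kN; R_n = 145.8 + 4·145.8 = 729 kN → 364 kN.
Block shear: A_gv = 2450, A_nv = 1730, A_nt = 170 mm²; R_n = min(0.6F_uA_nv, 0.6F_yA_gv) + U_bs·F_u·A_nt = 543.6 kN → 272 kN.
Block shear governs: 272 kN.

272 kN (block shear governs)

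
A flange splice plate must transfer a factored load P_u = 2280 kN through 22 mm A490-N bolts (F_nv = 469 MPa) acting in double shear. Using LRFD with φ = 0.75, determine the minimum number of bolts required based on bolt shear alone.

A_b = π·22²/4 = 380.1 mm².
Per-bolt design strength φR_n = 0.75 × 469 × 380.1 × 2 / 1000 = 267.4 kN.
n ≥ 2280 / 267.4 = 8.526 → use 9 bolts.

9 bolts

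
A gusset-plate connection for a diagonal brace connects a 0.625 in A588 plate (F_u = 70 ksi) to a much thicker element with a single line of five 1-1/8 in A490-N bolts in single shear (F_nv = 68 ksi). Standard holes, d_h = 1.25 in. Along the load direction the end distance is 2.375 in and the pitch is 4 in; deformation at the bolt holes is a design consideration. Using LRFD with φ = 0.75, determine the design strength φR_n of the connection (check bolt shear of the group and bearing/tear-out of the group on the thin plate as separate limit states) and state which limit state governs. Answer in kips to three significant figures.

Bolt shear: A_b = π·1.125²/4 = 0.994 in²; R_n = 68 × 0.994 × 5 × 1 = 338 kips → 0.75 × 338 = 253 kips.
Bearing (1.2 l_c t F_u ≤ 2.4 d t F_u): upper limit = 2.4·1.125·0.625·70 = 118.1 kips.
  Edge l_c = 2.375 − 1.25/2 = 1.75 → r_n = 91.88 kips; interior l_c = 4 − 1.25 = 2.75 → r_n = 118.1 kips.
  R_n,bearing = 1·91.88 + 4·118.1 = 564.4 kips → 0.75 × 564.4 = 423 kips.
Bolt shear governs: 253 kips.

253 kips (bolt shear governs)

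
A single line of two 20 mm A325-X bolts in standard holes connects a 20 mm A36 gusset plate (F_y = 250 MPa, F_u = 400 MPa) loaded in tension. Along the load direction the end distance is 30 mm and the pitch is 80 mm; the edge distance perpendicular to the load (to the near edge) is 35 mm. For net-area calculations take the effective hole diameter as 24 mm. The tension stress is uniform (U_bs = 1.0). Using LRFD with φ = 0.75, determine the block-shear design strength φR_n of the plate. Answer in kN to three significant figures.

386 kN

Shear plane L_v = 30 + 1·80 = 110 mm; A_gv = 110 × 20 = 2200 mm².
A_nv = (110 − 1.5·24) × 20 = 1480 mm².
A_nt = (35 − 0.5·24) × 20 = 460 mm².
0.6 F_u A_nv = 355.2 kN; 0.6 F_y A_gv = 330 kN → shear yielding governs the shear term.
R_n = 330 + 1.0 × 400 × 460 / 1000 = 514 kN.
Design strength φR_n = 0.75 × 514 = 386 kN.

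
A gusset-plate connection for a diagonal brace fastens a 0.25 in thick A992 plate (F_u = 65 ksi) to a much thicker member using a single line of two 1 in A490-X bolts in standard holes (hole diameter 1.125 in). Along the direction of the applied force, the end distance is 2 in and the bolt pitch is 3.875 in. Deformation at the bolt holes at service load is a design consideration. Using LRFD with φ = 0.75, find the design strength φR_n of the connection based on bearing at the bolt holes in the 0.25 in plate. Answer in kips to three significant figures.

50.3 kips

Per bolt r_n = 1.2 l_c t F_u ≤ 2.4 d t F_u; upper limit = 2.4 × 1 × 0.25 × 65 = 39 kips.
Edge bolt: l_c = 2 − 1.125/2 = 1.438 in → 1.2 × 1.438 × 0.25 × 65 = 28.03 → r_n = 28.03 kips.
Interior bolts: l_c = 3.875 − 1.125 = 2.75 in → 1.2 × 2.75 × 0.25 × 65 = 53.62 → r_n = 39 kips.
R_n = 1 × 28.03 + 1 × 39 = 67.03 kips.
Design strength φR_n = 0.75 × 67.03 = 50.3 kips.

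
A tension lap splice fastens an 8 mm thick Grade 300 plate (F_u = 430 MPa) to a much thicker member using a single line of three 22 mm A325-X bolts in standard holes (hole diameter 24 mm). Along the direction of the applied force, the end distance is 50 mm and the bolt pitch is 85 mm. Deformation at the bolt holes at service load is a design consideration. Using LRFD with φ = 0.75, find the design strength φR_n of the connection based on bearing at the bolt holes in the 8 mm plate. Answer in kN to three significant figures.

Per bolt r_n = 1.2 l_c t F_u ≤ 2.4 d t F_u; upper limit = 2.4 × 22 × 8 × 430 / 1000 = 181.6 kN.
Edge bolt: l_c = 50 − 24/2 = 38 mm → 1.2 × 38 × 8 × 430 / 1000 = 156.9 → r_n = 156.9 kN.
Interior bolts: l_c = 85 − 24 = 61 mm → 1.2 × 61 × 8 × 430 / 1000 = 251.8 → r_n = 181.6 kN.
R_n = 1 × 156.9 + 2 × 181.6 = 520.1 kN.
Design strength φR_n = 0.75 × 520.1 = 390 kN.

390 kN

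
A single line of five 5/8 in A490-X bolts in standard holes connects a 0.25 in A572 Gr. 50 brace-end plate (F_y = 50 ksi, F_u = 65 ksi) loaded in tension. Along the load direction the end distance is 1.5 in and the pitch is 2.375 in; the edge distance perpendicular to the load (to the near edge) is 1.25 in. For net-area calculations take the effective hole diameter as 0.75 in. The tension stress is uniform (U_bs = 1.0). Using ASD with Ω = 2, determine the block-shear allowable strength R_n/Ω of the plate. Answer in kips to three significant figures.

44.3 kips

Shear plane L_v = 1.5 + 4·2.375 = 11 in; A_gv = 11 × 0.25 = 2.75 in².
A_nv = (11 − 4.5·0.75) × 0.25 = 1.906 in².
A_nt = (1.25 − 0.5·0.75) × 0.25 = 0.2188 in².
0.6 F_u A_nv = 74.34 kips; 0.6 F_y A_gv = 82.5 kips → shear rupture governs the shear term.
R_n = 74.34 + 1.0 × 65 × 0.2188 = 88.56 kips.
Allowable strength R_n/Ω = 88.56 / 2 = 44.3 kips.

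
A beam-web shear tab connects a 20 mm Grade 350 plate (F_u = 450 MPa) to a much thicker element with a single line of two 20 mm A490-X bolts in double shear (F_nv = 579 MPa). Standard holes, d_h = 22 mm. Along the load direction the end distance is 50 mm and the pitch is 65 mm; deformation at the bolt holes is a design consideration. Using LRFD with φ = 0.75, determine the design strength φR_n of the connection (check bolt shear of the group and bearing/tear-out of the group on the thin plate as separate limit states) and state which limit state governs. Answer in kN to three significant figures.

Bolt shear: A_b = π·20²/4 = 314.2 mm²; R_n = 579 × 314.2 × 2 × 2 / 1000 = 727.6 kN → 0.75 × 727.6 = 546 kN.
Bearing (1.2 l_c t F_u ≤ 2.4 d t F_u): upper limit = 2.4·20·20·450 / 1000 = 432 kN.
  Edge l_c = 50 − 22/2 = 39 → r_n = 421.2 kN; interior l_c = 65 − 22 = 43 → r_n = 432 kN.
  R_n,bearing = 1·421.2 + 1·432 = 853.2 kN → 0.75 × 853.2 = 640 kN.
Bolt shear governs: 546 kN.

546 kN (bolt shear governs)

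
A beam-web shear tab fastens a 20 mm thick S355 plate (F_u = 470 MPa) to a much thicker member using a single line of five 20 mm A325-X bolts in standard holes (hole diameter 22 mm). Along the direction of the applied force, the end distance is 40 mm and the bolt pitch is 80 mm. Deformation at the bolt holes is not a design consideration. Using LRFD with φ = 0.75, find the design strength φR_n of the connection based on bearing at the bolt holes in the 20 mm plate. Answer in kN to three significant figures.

2000 kN

Per bolt r_n = 1.5 l_c t F_u ≤ 3.0 d t F_u; upper limit = 3.0 × 20 × 20 × 470 / 1000 = 564 kN.
Edge bolt: l_c = 40 − 22/2 = 29 mm → 1.5 × 29 × 20 × 470 / 1000 = 408.9 → r_n = 408.9 kN.
Interior bolts: l_c = 80 − 22 = 58 mm → 1.5 × 58 × 20 × 470 / 1000 = 817.8 → r_n = 564 kN.
R_n = 1 × 408.9 + 4 × 564 = 2665 kN.
Design strength φR_n = 0.75 × 2665 = 2000 kN.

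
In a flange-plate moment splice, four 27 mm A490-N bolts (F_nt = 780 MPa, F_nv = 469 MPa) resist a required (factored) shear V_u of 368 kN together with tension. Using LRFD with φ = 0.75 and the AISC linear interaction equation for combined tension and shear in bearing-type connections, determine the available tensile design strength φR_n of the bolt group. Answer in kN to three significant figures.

1130 kN

A_b = π·27²/4 = 572.6 mm²; f_rv = 368 × 1000 / (4 × 572.6) = 160.7 MPa.
F'_nt = 1.3 F_nt − (F_nt / φF_nv) f_rv = 1.3·780 − (780/(0.75·469))·160.7 = 657.7 MPa, capped at F_nt → F'_nt = 657.7 MPa.
R_n = F'_nt · A_b · n = 657.7 × 572.6 × 4 / 1000 = 1506 kN.
Design strength φR_n = 0.75 × 1506 = 1130 kN.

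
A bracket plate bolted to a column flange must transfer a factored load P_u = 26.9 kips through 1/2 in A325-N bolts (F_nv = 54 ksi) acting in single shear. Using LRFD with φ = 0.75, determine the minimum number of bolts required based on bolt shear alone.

4 bolts

A_b = π·0.5²/4 = 0.1963 in².
Per-bolt design strength φR_n = 0.75 × 54 × 0.1963 × 1 = 7.952 kips.
n ≥ 26.9 / 7.952 = 3.383 → use 4 bolts.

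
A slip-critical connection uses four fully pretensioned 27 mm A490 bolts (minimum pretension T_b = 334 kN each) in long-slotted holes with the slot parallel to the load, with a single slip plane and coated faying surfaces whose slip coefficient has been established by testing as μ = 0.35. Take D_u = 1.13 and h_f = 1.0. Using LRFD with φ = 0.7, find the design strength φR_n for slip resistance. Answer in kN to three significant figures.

R_n = μ · D_u · h_f · T_b · n_s · n_b = 0.35 × 1.13 × 1.0 × 334 × 1 × 4 = 528.4 kN.
Design strength φR_n = 0.7 × 528.4 = 370 kN.

370 kN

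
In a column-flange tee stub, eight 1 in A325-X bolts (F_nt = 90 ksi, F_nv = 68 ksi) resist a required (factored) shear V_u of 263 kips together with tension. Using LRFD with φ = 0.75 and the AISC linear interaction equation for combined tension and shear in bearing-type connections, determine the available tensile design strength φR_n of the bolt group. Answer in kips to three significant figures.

A_b = π·1²/4 = 0.7854 in²; f_rv = 263 / (8 × 0.7854) = 41.86 ksi.
F'_nt = 1.3 F_nt − (F_nt / φF_nv) f_rv = 1.3·90 − (90/(0.75·68))·41.86 = 43.13 ksi, capped at F_nt → F'_nt = 43.13 ksi.
R_n = F'_nt · A_b · n = 43.13 × 0.7854 × 8 = 271 kips.
Design strength φR_n = 0.75 × 271 = 203 kips.

203 kips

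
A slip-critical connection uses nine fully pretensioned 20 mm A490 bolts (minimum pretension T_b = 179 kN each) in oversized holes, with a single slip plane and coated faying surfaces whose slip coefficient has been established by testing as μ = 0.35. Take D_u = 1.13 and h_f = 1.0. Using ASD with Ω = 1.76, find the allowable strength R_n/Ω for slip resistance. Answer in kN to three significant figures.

362 kN

R_n = μ · D_u · h_f · T_b · n_s · n_b = 0.35 × 1.13 × 1.0 × 179 × 1 × 9 = 637.2 kN.
Allowable strength R_n/Ω = 637.2 / 1.76 = 362 kN.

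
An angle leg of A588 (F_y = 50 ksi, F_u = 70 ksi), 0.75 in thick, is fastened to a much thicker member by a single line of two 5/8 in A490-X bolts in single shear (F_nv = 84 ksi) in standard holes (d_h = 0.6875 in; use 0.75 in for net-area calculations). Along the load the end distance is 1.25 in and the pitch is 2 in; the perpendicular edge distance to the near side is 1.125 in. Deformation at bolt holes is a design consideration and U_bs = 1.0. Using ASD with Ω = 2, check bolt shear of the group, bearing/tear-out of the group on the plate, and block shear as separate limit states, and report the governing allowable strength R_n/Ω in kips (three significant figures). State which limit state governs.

25.8 kips (bolt shear governs)

Bolt shear: A_b = π·0.625²/4 = 0.3068 in²; R_n = 84 × 0.3068 × 2 × 1 = 51.54 kips → 51.54 / 2 = 25.8 kips.
Bearing: edge l_c = 0.9062, r_n = 57.09 kips; interior l_c = 1.312, r_n = 78.75 kips; R_n = 57.09 + 1·78.75 = 135.8 kips → 67.9 kips.
Block shear: A_gv = 2.438, A_nv = 1.594, A_nt = 0.5625 in²; R_n = min(0.6F_uA_nv, 0.6F_yA_gv) + U_bs·F_u·A_nt = 106.3 kips → 53.2 kips.
Bolt shear governs: 25.8 kips.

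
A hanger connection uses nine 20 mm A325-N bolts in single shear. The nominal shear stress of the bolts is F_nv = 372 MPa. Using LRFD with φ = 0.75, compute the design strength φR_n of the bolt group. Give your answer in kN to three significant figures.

A_b = π × 20² / 4 = 314.2 mm².
R_n = F_nv · A_b · n · n_s = 372 × 314.2 × 9 × 1 / 1000 = 1052 kN.
Design strength φR_n = 0.75 × 1052 = 789 kN.

789 kN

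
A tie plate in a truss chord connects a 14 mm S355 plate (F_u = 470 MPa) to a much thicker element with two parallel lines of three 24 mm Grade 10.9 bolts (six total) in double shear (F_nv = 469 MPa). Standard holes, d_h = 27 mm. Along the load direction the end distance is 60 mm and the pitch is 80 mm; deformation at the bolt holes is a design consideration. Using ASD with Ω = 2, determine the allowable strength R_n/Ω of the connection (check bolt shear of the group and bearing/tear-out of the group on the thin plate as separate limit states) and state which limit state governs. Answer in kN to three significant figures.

Bolt shear: A_b = π·24²/4 = 452.4 mm²; R_n = 469 × 452.4 × 6 × 2 / 1000 = 2546 kN → 2546 / 2 = 1270 kN.
Bearing (1.2 l_c t F_u ≤ 2.4 d t F_u): upper limit = 2.4·24·14·470 / 1000 = 379 kN.
  Edge l_c = 60 − 27/2 = 46.5 → r_n = 367.2 kN; interior l_c = 80 − 27 = 53 → r_n = 379 kN.
  R_n,bearing = 2·367.2 + 4·379 = 2250 kN → 2250 / 2 = 1130 kN.
Bearing governs: 1130 kN.

1130 kN (bearing governs)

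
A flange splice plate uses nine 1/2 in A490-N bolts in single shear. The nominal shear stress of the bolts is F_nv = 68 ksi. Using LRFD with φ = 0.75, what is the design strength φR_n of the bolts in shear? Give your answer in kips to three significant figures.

90.1 kips

A_b = π × 0.5² / 4 = 0.1963 in².
R_n = F_nv · A_b · n · n_s = 68 × 0.1963 × 9 × 1 = 120.2 kips.
Design strength φR_n = 0.75 × 120.2 = 90.1 kips.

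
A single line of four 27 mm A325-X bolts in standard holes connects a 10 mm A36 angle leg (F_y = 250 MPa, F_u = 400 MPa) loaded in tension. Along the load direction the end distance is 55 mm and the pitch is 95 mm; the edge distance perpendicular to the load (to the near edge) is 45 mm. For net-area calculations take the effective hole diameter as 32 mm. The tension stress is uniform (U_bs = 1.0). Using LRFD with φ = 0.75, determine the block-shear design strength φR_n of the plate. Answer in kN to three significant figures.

Shear plane L_v = 55 + 3·95 = 340 mm; A_gv = 340 × 10 = 3400 mm².
A_nv = (340 − 3.5·32) × 10 = 2280 mm².
A_nt = (45 − 0.5·32) × 10 = 290 mm².
0.6 F_u A_nv = 547.2 kN; 0.6 F_y A_gv = 510 kN → shear yielding governs the shear term.
R_n = 510 + 1.0 × 400 × 290 / 1000 = 626 kN.
Design strength φR_n = 0.75 × 626 = 470 kN.

470 kN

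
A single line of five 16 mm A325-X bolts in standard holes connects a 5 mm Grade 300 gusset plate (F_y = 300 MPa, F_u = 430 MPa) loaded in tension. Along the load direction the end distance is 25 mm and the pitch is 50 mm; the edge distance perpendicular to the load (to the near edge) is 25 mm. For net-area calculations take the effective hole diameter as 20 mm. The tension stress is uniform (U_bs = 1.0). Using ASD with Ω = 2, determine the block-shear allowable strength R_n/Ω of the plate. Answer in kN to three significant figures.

103 kN

Shear plane L_v = 25 + 4·50 = 225 mm; A_gv = 225 × 5 = 1125 mm².
A_nv = (225 − 4.5·20) × 5 = 675 mm².
A_nt = (25 − 0.5·20) × 5 = 75 mm².
0.6 F_u A_nv = 174.2 kN; 0.6 F_y A_gv = 202.5 kN → shear rupture governs the shear term.
R_n = 174.2 + 1.0 × 430 × 75 / 1000 = 206.4 kN.
Allowable strength R_n/Ω = 206.4 / 2 = 103 kN.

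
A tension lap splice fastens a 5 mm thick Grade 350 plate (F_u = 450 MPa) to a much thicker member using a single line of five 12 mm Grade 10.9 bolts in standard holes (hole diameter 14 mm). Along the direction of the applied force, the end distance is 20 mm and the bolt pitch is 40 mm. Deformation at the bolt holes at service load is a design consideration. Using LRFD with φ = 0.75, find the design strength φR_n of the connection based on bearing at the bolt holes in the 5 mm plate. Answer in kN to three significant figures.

221 kN

Per bolt r_n = 1.2 l_c t F_u ≤ 2.4 d t F_u; upper limit = 2.4 × 12 × 5 × 450 / 1000 = 64.8 kN.
Edge bolt: l_c = 20 − 14/2 = 13 mm → 1.2 × 13 × 5 × 450 / 1000 = 35.1 → r_n = 35.1 kN.
Interior bolts: l_c = 40 − 14 = 26 mm → 1.2 × 26 × 5 × 450 / 1000 = 70.2 → r_n = 64.8 kN.
R_n = 1 × 35.1 + 4 × 64.8 = 294.3 kN.
Design strength φR_n = 0.75 × 294.3 = 221 kN.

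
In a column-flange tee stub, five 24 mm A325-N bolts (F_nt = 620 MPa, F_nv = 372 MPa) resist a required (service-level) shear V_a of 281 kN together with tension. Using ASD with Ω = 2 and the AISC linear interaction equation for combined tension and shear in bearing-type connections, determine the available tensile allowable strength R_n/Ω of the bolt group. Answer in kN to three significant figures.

A_b = π·24²/4 = 452.4 mm²; f_rv = 281 × 1000 / (5 × 452.4) = 124.2 MPa.
F'_nt = 1.3 F_nt − (Ω F_nt / F_nv) f_rv = 1.3·620 − (2·620/372)·124.2 = 391.9 MPa, capped at F_nt → F'_nt = 391.9 MPa.
R_n = F'_nt · A_b · n = 391.9 × 452.4 × 5 / 1000 = 886.5 kN.
Allowable strength R_n/Ω = 886.5 / 2 = 443 kN.

443 kN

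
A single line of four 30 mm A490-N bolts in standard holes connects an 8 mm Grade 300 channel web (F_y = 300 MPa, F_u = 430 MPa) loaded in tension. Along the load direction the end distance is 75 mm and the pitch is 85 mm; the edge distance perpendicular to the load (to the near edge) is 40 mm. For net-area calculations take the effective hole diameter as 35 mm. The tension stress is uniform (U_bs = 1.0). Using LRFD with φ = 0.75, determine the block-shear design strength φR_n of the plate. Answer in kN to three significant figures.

Shear plane L_v = 75 + 3·85 = 330 mm; A_gv = 330 × 8 = 2640 mm².
A_nv = (330 − 3.5·35) × 8 = 1660 mm².
A_nt = (40 − 0.5·35) × 8 = 180 mm².
0.6 F_u A_nv = 428.3 kN; 0.6 F_y A_gv = 475.2 kN → shear rupture governs the shear term.
R_n = 428.3 + 1.0 × 430 × 180 / 1000 = 505.7 kN.
Design strength φR_n = 0.75 × 505.7 = 379 kN.

379 kN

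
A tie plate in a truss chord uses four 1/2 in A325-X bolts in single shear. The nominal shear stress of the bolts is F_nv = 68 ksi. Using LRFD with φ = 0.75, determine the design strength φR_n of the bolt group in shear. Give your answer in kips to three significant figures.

A_b = π × 0.5² / 4 = 0.1963 in².
R_n = F_nv · A_b · n · n_s = 68 × 0.1963 × 4 × 1 = 53.41 kips.
Design strength φR_n = 0.75 × 53.41 = 40.1 kips.

40.1 kips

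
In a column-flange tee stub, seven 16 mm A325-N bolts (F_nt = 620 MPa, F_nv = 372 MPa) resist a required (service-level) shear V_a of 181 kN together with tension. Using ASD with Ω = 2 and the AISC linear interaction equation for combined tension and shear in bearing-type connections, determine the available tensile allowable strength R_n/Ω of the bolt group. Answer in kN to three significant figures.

A_b = π·16²/4 = 201.1 mm²; f_rv = 181 × 1000 / (7 × 201.1) = 128.6 MPa.
F'_nt = 1.3 F_nt − (Ω F_nt / F_nv) f_rv = 1.3·620 − (2·620/372)·128.6 = 377.3 MPa, capped at F_nt → F'_nt = 377.3 MPa.
R_n = F'_nt · A_b · n = 377.3 × 201.1 × 7 / 1000 = 531.1 kN.
Allowable strength R_n/Ω = 531.1 / 2 = 266 kN.

266 kN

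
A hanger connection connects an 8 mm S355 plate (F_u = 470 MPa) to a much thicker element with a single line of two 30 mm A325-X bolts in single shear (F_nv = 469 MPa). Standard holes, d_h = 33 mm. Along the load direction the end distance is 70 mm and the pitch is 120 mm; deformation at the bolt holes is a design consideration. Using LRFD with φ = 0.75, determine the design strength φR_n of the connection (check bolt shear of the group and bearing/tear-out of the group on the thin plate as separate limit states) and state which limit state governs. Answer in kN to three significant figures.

384 kN (bearing governs)

Bolt shear: A_b = π·30²/4 = 706.9 mm²; R_n = 469 × 706.9 × 2 × 1 / 1000 = 663 kN → 0.75 × 663 = 497 kN.
Bearing (1.2 l_c t F_u ≤ 2.4 d t F_u): upper limit = 2.4·30·8·470 / 1000 = 270.7 kN.
  Edge l_c = 70 − 33/2 = 53.5 → r_n = 241.4 kN; interior l_c = 120 − 33 = 87 → r_n = 270.7 kN.
  R_n,bearing = 1·241.4 + 1·270.7 = 512.1 kN → 0.75 × 512.1 = 384 kN.
Bearing governs: 384 kN.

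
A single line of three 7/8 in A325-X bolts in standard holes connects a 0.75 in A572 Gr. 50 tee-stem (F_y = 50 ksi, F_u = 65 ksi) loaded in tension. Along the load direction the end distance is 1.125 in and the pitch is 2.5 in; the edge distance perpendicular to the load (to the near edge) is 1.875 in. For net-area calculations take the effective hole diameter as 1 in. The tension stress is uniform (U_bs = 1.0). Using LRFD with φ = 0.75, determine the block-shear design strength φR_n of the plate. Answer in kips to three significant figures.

130 kips

Shear plane L_v = 1.125 + 2·2.5 = 6.125 in; A_gv = 6.125 × 0.75 = 4.594 in².
A_nv = (6.125 − 2.5·1) × 0.75 = 2.719 in².
A_nt = (1.875 − 0.5·1) × 0.75 = 1.031 in².
0.6 F_u A_nv = 106 kips; 0.6 F_y A_gv = 137.8 kips → shear rupture governs the shear term.
R_n = 106 + 1.0 × 65 × 1.031 = 173.1 kips.
Design strength φR_n = 0.75 × 173.1 = 130 kips.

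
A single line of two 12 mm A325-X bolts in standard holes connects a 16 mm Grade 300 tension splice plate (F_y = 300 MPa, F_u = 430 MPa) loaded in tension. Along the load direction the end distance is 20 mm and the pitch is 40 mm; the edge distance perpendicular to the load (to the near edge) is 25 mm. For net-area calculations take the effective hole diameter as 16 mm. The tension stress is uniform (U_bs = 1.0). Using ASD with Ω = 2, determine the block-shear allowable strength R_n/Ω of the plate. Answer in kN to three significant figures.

Shear plane L_v = 20 + 1·40 = 60 mm; A_gv = 60 × 16 = 960 mm².
A_nv = (60 − 1.5·16) × 16 = 576 mm².
A_nt = (25 − 0.5·16) × 16 = 272 mm².
0.6 F_u A_nv = 148.6 kN; 0.6 F_y A_gv = 172.8 kN → shear rupture governs the shear term.
R_n = 148.6 + 1.0 × 430 × 272 / 1000 = 265.6 kN.
Allowable strength R_n/Ω = 265.6 / 2 = 133 kN.

133 kN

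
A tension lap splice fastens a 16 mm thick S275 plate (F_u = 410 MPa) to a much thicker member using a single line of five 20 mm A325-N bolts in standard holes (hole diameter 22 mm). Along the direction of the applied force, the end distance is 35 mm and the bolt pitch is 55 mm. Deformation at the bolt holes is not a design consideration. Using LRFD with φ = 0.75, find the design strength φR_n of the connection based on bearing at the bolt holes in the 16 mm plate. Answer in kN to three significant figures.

1150 kN

Per bolt r_n = 1.5 l_c t F_u ≤ 3.0 d t F_u; upper limit = 3.0 × 20 × 16 × 410 / 1000 = 393.6 kN.
Edge bolt: l_c = 35 − 22/2 = 24 mm → 1.5 × 24 × 16 × 410 / 1000 = 236.2 → r_n = 236.2 kN.
Interior bolts: l_c = 55 − 22 = 33 mm → 1.5 × 33 × 16 × 410 / 1000 = 324.7 → r_n = 324.7 kN.
R_n = 1 × 236.2 + 4 × 324.7 = 1535 kN.
Design strength φR_n = 0.75 × 1535 = 1150 kN.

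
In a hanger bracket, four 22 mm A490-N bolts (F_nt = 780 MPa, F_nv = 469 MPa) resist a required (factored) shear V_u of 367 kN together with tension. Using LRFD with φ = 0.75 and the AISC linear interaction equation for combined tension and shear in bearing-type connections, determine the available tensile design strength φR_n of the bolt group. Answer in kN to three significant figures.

A_b = π·22²/4 = 380.1 mm²; f_rv = 367 × 1000 / (4 × 380.1) = 241.4 MPa.
F'_nt = 1.3 F_nt − (F_nt / φF_nv) f_rv = 1.3·780 − (780/(0.75·469))·241.4 = 478.8 MPa, capped at F_nt → F'_nt = 478.8 MPa.
R_n = F'_nt · A_b · n = 478.8 × 380.1 × 4 / 1000 = 728 kN.
Design strength φR_n = 0.75 × 728 = 546 kN.

546 kN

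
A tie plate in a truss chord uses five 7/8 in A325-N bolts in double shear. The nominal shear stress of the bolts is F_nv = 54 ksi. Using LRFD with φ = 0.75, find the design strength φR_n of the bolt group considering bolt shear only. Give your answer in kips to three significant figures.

244 kips

A_b = π × 0.875² / 4 = 0.6013 in².
R_n = F_nv · A_b · n · n_s = 54 × 0.6013 × 5 × 2 = 324.7 kips.
Design strength φR_n = 0.75 × 324.7 = 244 kips.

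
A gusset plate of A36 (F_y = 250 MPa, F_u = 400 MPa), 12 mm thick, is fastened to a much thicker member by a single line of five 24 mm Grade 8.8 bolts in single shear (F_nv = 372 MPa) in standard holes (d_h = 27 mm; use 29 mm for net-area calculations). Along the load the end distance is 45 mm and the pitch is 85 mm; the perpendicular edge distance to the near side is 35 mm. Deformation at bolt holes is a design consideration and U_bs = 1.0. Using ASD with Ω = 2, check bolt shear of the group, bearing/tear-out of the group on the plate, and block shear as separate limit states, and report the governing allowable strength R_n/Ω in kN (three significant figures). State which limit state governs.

Bolt shear: A_b = π·24²/4 = 452.4 mm²; R_n = 372 × 452.4 × 5 × 1 / 1000 = 841.4 kN → 841.4 / 2 = 421 kN.
Bearing: edge l_c = 31.5, r_n = 181.4 kN; interior l_c = 58, r_n = 276.5 kN; R_n = 181.4 + 4·276.5 = 1287 kN → 644 kN.
Block shear: A_gv = 4620, A_nv = 3054, A_nt = 246 mm²; R_n = min(0.6F_uA_nv, 0.6F_yA_gv) + U_bs·F_u·A_nt = 791.4 kN → 396 kN.
Block shear governs: 396 kN.

396 kN (block shear governs)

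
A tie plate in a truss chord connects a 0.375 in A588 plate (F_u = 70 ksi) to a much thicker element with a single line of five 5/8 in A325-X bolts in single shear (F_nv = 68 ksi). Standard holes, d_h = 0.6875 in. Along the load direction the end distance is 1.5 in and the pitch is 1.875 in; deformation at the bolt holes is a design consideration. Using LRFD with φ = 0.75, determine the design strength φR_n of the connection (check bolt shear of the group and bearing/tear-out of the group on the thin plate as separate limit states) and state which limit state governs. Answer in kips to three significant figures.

78.2 kips (bolt shear governs)

Bolt shear: A_b = π·0.625²/4 = 0.3068 in²; R_n = 68 × 0.3068 × 5 × 1 = 104.3 kips → 0.75 × 104.3 = 78.2 kips.
Bearing (1.2 l_c t F_u ≤ 2.4 d t F_u): upper limit = 2.4·0.625·0.375·70 = 39.38 kips.
  Edge l_c = 1.5 − 0.6875/2 = 1.156 → r_n = 36.42 kips; interior l_c = 1.875 − 0.6875 = 1.188 → r_n = 37.41 kips.
  R_n,bearing = 1·36.42 + 4·37.41 = 186 kips → 0.75 × 186 = 140 kips.
Bolt shear governs: 78.2 kips.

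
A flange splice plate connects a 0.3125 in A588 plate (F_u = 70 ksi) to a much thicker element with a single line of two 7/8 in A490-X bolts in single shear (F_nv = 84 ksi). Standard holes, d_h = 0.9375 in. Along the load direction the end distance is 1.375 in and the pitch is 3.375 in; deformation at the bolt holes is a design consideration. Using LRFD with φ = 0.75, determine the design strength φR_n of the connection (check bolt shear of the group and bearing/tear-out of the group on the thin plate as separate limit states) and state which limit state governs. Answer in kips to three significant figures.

Bolt shear: A_b = π·0.875²/4 = 0.6013 in²; R_n = 84 × 0.6013 × 2 × 1 = 101 kips → 0.75 × 101 = 75.8 kips.
Bearing (1.2 l_c t F_u ≤ 2.4 d t F_u): upper limit = 2.4·0.875·0.3125·70 = 45.94 kips.
  Edge l_c = 1.375 − 0.9375/2 = 0.9062 → r_n = 23.79 kips; interior l_c = 3.375 − 0.9375 = 2.438 → r_n = 45.94 kips.
  R_n,bearing = 1·23.79 + 1·45.94 = 69.73 kips → 0.75 × 69.73 = 52.3 kips.
Bearing governs: 52.3 kips.

52.3 kips (bearing governs)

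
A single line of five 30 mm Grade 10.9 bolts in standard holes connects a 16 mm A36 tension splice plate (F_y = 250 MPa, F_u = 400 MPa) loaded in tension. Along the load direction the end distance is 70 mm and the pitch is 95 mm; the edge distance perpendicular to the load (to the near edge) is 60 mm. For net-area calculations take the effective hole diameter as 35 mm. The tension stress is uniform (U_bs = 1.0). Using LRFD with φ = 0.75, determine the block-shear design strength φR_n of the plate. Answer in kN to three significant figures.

Shear plane L_v = 70 + 4·95 = 450 mm; A_gv = 450 × 16 = 7200 mm².
A_nv = (450 − 4.5·35) × 16 = 4680 mm².
A_nt = (60 − 0.5·35) × 16 = 680 mm².
0.6 F_u A_nv = 1123 kN; 0.6 F_y A_gv = 1080 kN → shear yielding governs the shear term.
R_n = 1080 + 1.0 × 400 × 680 / 1000 = 1352 kN.
Design strength φR_n = 0.75 × 1352 = 1010 kN.

1010 kN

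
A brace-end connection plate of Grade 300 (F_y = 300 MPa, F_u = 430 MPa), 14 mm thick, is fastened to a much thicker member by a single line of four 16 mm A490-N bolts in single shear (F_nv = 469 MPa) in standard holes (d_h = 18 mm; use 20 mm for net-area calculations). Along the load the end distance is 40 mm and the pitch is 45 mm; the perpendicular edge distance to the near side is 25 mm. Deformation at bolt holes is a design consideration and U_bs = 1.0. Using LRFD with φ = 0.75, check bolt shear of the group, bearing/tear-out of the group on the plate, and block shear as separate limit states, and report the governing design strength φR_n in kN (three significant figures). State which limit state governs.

Bolt shear: A_b = π·16²/4 = 201.1 mm²; R_n = 469 × 201.1 × 4 × 1 / 1000 = 377.2 kN → 0.75 × 377.2 = 283 kN.
Bearing: edge l_c = 31, r_n = 223.9 kN; interior l_c = 27, r_n = 195 kN; R_n = 223.9 + 3·195 = 809.1 kN → 607 kN.
Block shear: A_gv = 2450, A_nv = 1470, A_nt = 210 mm²; R_n = min(0.6F_uA_nv, 0.6F_yA_gv) + U_bs·F_u·A_nt = 469.6 kN → 352 kN.
Bolt shear governs: 283 kN.

283 kN (bolt shear governs)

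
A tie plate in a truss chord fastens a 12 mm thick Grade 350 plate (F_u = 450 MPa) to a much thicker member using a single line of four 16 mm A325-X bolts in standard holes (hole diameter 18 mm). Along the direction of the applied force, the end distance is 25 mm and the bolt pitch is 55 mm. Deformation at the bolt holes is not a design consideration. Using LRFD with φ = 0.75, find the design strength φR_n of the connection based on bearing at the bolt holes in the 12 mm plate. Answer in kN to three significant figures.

680 kN

Per bolt r_n = 1.5 l_c t F_u ≤ 3.0 d t F_u; upper limit = 3.0 × 16 × 12 × 450 / 1000 = 259.2 kN.
Edge bolt: l_c = 25 − 18/2 = 16 mm → 1.5 × 16 × 12 × 450 / 1000 = 129.6 → r_n = 129.6 kN.
Interior bolts: l_c = 55 − 18 = 37 mm → 1.5 × 37 × 12 × 450 / 1000 = 299.7 → r_n = 259.2 kN.
R_n = 1 × 129.6 + 3 × 259.2 = 907.2 kN.
Design strength φR_n = 0.75 × 907.2 = 680 kN.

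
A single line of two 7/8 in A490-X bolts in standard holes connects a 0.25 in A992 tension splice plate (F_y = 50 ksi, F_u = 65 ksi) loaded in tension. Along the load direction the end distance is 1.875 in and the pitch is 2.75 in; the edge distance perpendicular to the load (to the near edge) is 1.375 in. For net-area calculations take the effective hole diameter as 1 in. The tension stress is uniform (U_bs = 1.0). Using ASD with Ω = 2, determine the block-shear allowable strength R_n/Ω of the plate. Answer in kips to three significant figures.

Shear plane L_v = 1.875 + 1·2.75 = 4.625 in; A_gv = 4.625 × 0.25 = 1.156 in².
A_nv = (4.625 − 1.5·1) × 0.25 = 0.7812 in².
A_nt = (1.375 − 0.5·1) × 0.25 = 0.2188 in².
0.6 F_u A_nv = 30.47 kips; 0.6 F_y A_gv = 34.69 kips → shear rupture governs the shear term.
R_n = 30.47 + 1.0 × 65 × 0.2188 = 44.69 kips.
Allowable strength R_n/Ω = 44.69 / 2 = 22.3 kips.

22.3 kips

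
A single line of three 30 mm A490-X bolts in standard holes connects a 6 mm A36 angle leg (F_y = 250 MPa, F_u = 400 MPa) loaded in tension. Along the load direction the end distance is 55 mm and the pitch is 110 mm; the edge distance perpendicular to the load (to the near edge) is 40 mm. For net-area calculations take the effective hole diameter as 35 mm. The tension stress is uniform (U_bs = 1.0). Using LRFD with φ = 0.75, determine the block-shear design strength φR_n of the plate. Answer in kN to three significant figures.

Shear plane L_v = 55 + 2·110 = 275 mm; A_gv = 275 × 6 = 1650 mm².
A_nv = (275 − 2.5·35) × 6 = 1125 mm².
A_nt = (40 − 0.5·35) × 6 = 135 mm².
0.6 F_u A_nv = 270 kN; 0.6 F_y A_gv = 247.5 kN → shear yielding governs the shear term.
R_n = 247.5 + 1.0 × 400 × 135 / 1000 = 301.5 kN.
Design strength φR_n = 0.75 × 301.5 = 226 kN.

226 kN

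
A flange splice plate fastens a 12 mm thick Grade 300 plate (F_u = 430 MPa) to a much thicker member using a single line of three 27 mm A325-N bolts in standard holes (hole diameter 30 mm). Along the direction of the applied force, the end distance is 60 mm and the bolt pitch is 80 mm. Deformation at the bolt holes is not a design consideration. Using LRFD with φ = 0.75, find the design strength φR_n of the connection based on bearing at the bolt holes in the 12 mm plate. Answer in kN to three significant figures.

842 kN

Per bolt r_n = 1.5 l_c t F_u ≤ 3.0 d t F_u; upper limit = 3.0 × 27 × 12 × 430 / 1000 = 418 kN.
Edge bolt: l_c = 60 − 30/2 = 45 mm → 1.5 × 45 × 12 × 430 / 1000 = 348.3 → r_n = 348.3 kN.
Interior bolts: l_c = 80 − 30 = 50 mm → 1.5 × 50 × 12 × 430 / 1000 = 387 → r_n = 387 kN.
R_n = 1 × 348.3 + 2 × 387 = 1122 kN.
Design strength φR_n = 0.75 × 1122 = 842 kN.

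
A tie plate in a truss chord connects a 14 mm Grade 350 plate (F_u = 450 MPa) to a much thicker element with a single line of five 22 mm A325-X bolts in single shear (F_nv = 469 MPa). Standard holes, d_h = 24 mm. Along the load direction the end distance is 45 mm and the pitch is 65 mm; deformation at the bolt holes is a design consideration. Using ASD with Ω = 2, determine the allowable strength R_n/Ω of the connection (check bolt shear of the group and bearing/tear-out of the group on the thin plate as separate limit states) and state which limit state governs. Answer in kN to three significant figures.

Bolt shear: A_b = π·22²/4 = 380.1 mm²; R_n = 469 × 380.1 × 5 × 1 / 1000 = 891.4 kN → 891.4 / 2 = 446 kN.
Bearing (1.2 l_c t F_u ≤ 2.4 d t F_u): upper limit = 2.4·22·14·450 / 1000 = 332.6 kN.
  Edge l_c = 45 − 24/2 = 33 → r_n = 249.5 kN; interior l_c = 65 − 24 = 41 → r_n = 310 kN.
  R_n,bearing = 1·249.5 + 4·310 = 1489 kN → 1489 / 2 = 745 kN.
Bolt shear governs: 446 kN.

446 kN (bolt shear governs)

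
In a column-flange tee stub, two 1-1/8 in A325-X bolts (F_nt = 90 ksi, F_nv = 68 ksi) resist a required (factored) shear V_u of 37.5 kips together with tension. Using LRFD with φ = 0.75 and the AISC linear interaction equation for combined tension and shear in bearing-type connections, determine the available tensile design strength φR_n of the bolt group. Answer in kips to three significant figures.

A_b = π·1.125²/4 = 0.994 in²; f_rv = 37.5 / (2 × 0.994) = 18.86 ksi.
F'_nt = 1.3 F_nt − (F_nt / φF_nv) f_rv = 1.3·90 − (90/(0.75·68))·18.86 = 83.71 ksi, capped at F_nt → F'_nt = 83.71 ksi.
R_n = F'_nt · A_b · n = 83.71 × 0.994 × 2 = 166.4 kips.
Design strength φR_n = 0.75 × 166.4 = 125 kips.

125 kips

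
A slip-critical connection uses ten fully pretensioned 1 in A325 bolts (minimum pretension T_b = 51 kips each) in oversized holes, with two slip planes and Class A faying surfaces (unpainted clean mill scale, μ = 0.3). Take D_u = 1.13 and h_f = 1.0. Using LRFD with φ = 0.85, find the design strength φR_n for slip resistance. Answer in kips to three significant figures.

294 kips

R_n = μ · D_u · h_f · T_b · n_s · n_b = 0.3 × 1.13 × 1.0 × 51 × 2 × 10 = 345.8 kips.
Design strength φR_n = 0.85 × 345.8 = 294 kips.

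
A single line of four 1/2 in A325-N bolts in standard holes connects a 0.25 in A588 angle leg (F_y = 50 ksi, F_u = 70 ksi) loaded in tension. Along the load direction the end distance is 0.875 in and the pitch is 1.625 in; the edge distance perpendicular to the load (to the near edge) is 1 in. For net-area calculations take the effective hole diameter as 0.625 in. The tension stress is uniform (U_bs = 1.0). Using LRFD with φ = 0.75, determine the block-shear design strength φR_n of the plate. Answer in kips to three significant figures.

Shear plane L_v = 0.875 + 3·1.625 = 5.75 in; A_gv = 5.75 × 0.25 = 1.438 in².
A_nv = (5.75 − 3.5·0.625) × 0.25 = 0.8906 in².
A_nt = (1 − 0.5·0.625) × 0.25 = 0.1719 in².
0.6 F_u A_nv = 37.41 kips; 0.6 F_y A_gv = 43.12 kips → shear rupture governs the shear term.
R_n = 37.41 + 1.0 × 70 × 0.1719 = 49.44 kips.
Design strength φR_n = 0.75 × 49.44 = 37.1 kips.

37.1 kips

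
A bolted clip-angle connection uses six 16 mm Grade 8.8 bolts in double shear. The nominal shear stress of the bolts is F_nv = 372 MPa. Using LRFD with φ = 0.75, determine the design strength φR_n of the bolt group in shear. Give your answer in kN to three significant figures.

673 kN

A_b = π × 16² / 4 = 201.1 mm².
R_n = F_nv · A_b · n · n_s = 372 × 201.1 × 6 × 2 / 1000 = 897.5 kN.
Design strength φR_n = 0.75 × 897.5 = 673 kN.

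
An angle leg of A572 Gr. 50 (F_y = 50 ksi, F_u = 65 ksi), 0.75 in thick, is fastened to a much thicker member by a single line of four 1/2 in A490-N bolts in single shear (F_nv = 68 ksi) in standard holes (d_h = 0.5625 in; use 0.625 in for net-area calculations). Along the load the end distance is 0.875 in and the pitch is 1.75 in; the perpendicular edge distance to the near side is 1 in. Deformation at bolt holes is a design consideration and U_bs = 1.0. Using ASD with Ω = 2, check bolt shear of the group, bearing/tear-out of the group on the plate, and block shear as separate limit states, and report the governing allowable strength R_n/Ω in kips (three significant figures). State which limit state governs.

Bolt shear: A_b = π·0.5²/4 = 0.1963 in²; R_n = 68 × 0.1963 × 4 × 1 = 53.41 kips → 53.41 / 2 = 26.7 kips.
Bearing: edge l_c = 0.5938, r_n = 34.73 kips; interior l_c = 1.188, r_n = 58.5 kips; R_n = 34.73 + 3·58.5 = 210.2 kips → 105 kips.
Block shear: A_gv = 4.594, A_nv = 2.953, A_nt = 0.5156 in²; R_n = min(0.6F_uA_nv, 0.6F_yA_gv) + U_bs·F_u·A_nt = 148.7 kips → 74.3 kips.
Bolt shear governs: 26.7 kips.

26.7 kips (bolt shear governs)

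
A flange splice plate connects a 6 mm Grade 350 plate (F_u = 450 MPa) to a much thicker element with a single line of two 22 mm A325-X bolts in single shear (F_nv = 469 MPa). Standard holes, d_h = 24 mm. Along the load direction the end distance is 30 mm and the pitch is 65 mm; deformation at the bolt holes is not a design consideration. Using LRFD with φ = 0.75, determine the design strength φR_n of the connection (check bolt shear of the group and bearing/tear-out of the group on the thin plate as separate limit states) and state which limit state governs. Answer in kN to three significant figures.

179 kN (bearing governs)

Bolt shear: A_b = π·22²/4 = 380.1 mm²; R_n = 469 × 380.1 × 2 × 1 / 1000 = 356.6 kN → 0.75 × 356.6 = 267 kN.
Bearing (1.5 l_c t F_u ≤ 3.0 d t F_u): upper limit = 3.0·22·6·450 / 1000 = 178.2 kN.
  Edge l_c = 30 − 24/2 = 18 → r_n = 72.9 kN; interior l_c = 65 − 24 = 41 → r_n = 166.1 kN.
  R_n,bearing = 1·72.9 + 1·166.1 = 239 kN → 0.75 × 239 = 179 kN.
Bearing governs: 179 kN.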